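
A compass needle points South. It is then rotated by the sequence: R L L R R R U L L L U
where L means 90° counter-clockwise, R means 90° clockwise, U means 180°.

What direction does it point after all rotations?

Answer: Final heading: East

Derivation:
Start: South
  R (right (90° clockwise)) -> West
  L (left (90° counter-clockwise)) -> South
  L (left (90° counter-clockwise)) -> East
  R (right (90° clockwise)) -> South
  R (right (90° clockwise)) -> West
  R (right (90° clockwise)) -> North
  U (U-turn (180°)) -> South
  L (left (90° counter-clockwise)) -> East
  L (left (90° counter-clockwise)) -> North
  L (left (90° counter-clockwise)) -> West
  U (U-turn (180°)) -> East
Final: East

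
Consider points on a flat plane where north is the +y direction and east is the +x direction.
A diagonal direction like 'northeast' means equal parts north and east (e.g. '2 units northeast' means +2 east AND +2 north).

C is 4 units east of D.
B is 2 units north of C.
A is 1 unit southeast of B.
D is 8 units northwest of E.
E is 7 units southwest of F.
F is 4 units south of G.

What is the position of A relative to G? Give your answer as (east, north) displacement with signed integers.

Answer: A is at (east=-10, north=-2) relative to G.

Derivation:
Place G at the origin (east=0, north=0).
  F is 4 units south of G: delta (east=+0, north=-4); F at (east=0, north=-4).
  E is 7 units southwest of F: delta (east=-7, north=-7); E at (east=-7, north=-11).
  D is 8 units northwest of E: delta (east=-8, north=+8); D at (east=-15, north=-3).
  C is 4 units east of D: delta (east=+4, north=+0); C at (east=-11, north=-3).
  B is 2 units north of C: delta (east=+0, north=+2); B at (east=-11, north=-1).
  A is 1 unit southeast of B: delta (east=+1, north=-1); A at (east=-10, north=-2).
Therefore A relative to G: (east=-10, north=-2).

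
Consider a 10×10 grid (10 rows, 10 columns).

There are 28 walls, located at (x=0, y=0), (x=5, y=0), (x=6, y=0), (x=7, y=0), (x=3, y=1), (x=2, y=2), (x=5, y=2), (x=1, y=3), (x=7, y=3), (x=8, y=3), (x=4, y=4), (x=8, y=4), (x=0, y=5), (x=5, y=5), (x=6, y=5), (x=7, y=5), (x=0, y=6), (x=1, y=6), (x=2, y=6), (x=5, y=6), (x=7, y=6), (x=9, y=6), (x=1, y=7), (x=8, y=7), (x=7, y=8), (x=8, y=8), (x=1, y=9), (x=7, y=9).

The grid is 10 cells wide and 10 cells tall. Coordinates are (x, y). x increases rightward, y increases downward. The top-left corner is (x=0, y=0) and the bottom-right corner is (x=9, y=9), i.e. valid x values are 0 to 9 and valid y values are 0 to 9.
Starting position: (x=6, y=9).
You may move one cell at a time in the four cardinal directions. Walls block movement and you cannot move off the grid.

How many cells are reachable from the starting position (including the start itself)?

BFS flood-fill from (x=6, y=9):
  Distance 0: (x=6, y=9)
  Distance 1: (x=6, y=8), (x=5, y=9)
  Distance 2: (x=6, y=7), (x=5, y=8), (x=4, y=9)
  Distance 3: (x=6, y=6), (x=5, y=7), (x=7, y=7), (x=4, y=8), (x=3, y=9)
  Distance 4: (x=4, y=7), (x=3, y=8), (x=2, y=9)
  Distance 5: (x=4, y=6), (x=3, y=7), (x=2, y=8)
  Distance 6: (x=4, y=5), (x=3, y=6), (x=2, y=7), (x=1, y=8)
  Distance 7: (x=3, y=5), (x=0, y=8)
  Distance 8: (x=3, y=4), (x=2, y=5), (x=0, y=7), (x=0, y=9)
  Distance 9: (x=3, y=3), (x=2, y=4), (x=1, y=5)
  Distance 10: (x=3, y=2), (x=2, y=3), (x=4, y=3), (x=1, y=4)
  Distance 11: (x=4, y=2), (x=5, y=3), (x=0, y=4)
  Distance 12: (x=4, y=1), (x=0, y=3), (x=6, y=3), (x=5, y=4)
  Distance 13: (x=4, y=0), (x=5, y=1), (x=0, y=2), (x=6, y=2), (x=6, y=4)
  Distance 14: (x=3, y=0), (x=0, y=1), (x=6, y=1), (x=1, y=2), (x=7, y=2), (x=7, y=4)
  Distance 15: (x=2, y=0), (x=1, y=1), (x=7, y=1), (x=8, y=2)
  Distance 16: (x=1, y=0), (x=2, y=1), (x=8, y=1), (x=9, y=2)
  Distance 17: (x=8, y=0), (x=9, y=1), (x=9, y=3)
  Distance 18: (x=9, y=0), (x=9, y=4)
  Distance 19: (x=9, y=5)
  Distance 20: (x=8, y=5)
  Distance 21: (x=8, y=6)
Total reachable: 68 (grid has 72 open cells total)

Answer: Reachable cells: 68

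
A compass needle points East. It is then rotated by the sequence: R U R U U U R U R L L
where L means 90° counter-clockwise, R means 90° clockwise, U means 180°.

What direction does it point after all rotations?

Answer: Final heading: East

Derivation:
Start: East
  R (right (90° clockwise)) -> South
  U (U-turn (180°)) -> North
  R (right (90° clockwise)) -> East
  U (U-turn (180°)) -> West
  U (U-turn (180°)) -> East
  U (U-turn (180°)) -> West
  R (right (90° clockwise)) -> North
  U (U-turn (180°)) -> South
  R (right (90° clockwise)) -> West
  L (left (90° counter-clockwise)) -> South
  L (left (90° counter-clockwise)) -> East
Final: East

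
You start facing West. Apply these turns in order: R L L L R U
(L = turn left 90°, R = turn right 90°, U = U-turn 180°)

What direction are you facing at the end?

Answer: Final heading: North

Derivation:
Start: West
  R (right (90° clockwise)) -> North
  L (left (90° counter-clockwise)) -> West
  L (left (90° counter-clockwise)) -> South
  L (left (90° counter-clockwise)) -> East
  R (right (90° clockwise)) -> South
  U (U-turn (180°)) -> North
Final: North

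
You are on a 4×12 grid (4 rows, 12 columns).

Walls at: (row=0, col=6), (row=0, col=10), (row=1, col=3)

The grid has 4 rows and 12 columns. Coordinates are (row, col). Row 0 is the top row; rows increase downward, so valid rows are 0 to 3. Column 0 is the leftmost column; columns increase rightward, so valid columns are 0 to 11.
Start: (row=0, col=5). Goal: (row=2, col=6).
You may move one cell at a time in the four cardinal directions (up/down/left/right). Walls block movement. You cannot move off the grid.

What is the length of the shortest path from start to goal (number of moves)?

Answer: Shortest path length: 3

Derivation:
BFS from (row=0, col=5) until reaching (row=2, col=6):
  Distance 0: (row=0, col=5)
  Distance 1: (row=0, col=4), (row=1, col=5)
  Distance 2: (row=0, col=3), (row=1, col=4), (row=1, col=6), (row=2, col=5)
  Distance 3: (row=0, col=2), (row=1, col=7), (row=2, col=4), (row=2, col=6), (row=3, col=5)  <- goal reached here
One shortest path (3 moves): (row=0, col=5) -> (row=1, col=5) -> (row=1, col=6) -> (row=2, col=6)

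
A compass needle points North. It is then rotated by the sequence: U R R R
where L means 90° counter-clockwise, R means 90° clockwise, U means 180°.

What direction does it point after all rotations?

Answer: Final heading: East

Derivation:
Start: North
  U (U-turn (180°)) -> South
  R (right (90° clockwise)) -> West
  R (right (90° clockwise)) -> North
  R (right (90° clockwise)) -> East
Final: East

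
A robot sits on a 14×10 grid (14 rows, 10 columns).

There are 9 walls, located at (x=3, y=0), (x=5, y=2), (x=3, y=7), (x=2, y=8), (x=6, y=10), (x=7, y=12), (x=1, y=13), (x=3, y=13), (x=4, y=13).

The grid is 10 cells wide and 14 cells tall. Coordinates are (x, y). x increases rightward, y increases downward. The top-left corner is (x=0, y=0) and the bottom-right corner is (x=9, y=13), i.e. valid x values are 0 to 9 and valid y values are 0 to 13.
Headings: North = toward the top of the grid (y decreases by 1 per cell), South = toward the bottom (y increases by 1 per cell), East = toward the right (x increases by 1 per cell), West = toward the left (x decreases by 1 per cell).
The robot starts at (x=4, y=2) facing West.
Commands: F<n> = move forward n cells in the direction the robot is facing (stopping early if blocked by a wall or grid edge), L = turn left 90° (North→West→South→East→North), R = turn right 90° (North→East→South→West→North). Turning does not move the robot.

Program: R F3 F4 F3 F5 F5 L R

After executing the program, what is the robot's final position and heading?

Answer: Final position: (x=4, y=0), facing North

Derivation:
Start: (x=4, y=2), facing West
  R: turn right, now facing North
  F3: move forward 2/3 (blocked), now at (x=4, y=0)
  F4: move forward 0/4 (blocked), now at (x=4, y=0)
  F3: move forward 0/3 (blocked), now at (x=4, y=0)
  F5: move forward 0/5 (blocked), now at (x=4, y=0)
  F5: move forward 0/5 (blocked), now at (x=4, y=0)
  L: turn left, now facing West
  R: turn right, now facing North
Final: (x=4, y=0), facing North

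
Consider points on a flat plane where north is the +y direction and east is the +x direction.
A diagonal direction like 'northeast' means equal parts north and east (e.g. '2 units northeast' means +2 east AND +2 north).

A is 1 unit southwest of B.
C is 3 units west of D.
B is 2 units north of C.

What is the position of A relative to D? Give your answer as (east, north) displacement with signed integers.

Place D at the origin (east=0, north=0).
  C is 3 units west of D: delta (east=-3, north=+0); C at (east=-3, north=0).
  B is 2 units north of C: delta (east=+0, north=+2); B at (east=-3, north=2).
  A is 1 unit southwest of B: delta (east=-1, north=-1); A at (east=-4, north=1).
Therefore A relative to D: (east=-4, north=1).

Answer: A is at (east=-4, north=1) relative to D.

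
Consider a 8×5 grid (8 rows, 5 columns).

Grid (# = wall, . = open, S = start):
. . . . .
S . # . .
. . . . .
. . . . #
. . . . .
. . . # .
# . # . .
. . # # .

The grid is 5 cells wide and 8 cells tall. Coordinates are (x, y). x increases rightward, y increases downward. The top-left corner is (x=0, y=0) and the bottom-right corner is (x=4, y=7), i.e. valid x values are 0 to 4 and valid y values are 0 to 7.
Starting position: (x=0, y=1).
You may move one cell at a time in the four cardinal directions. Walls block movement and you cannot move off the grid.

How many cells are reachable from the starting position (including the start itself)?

BFS flood-fill from (x=0, y=1):
  Distance 0: (x=0, y=1)
  Distance 1: (x=0, y=0), (x=1, y=1), (x=0, y=2)
  Distance 2: (x=1, y=0), (x=1, y=2), (x=0, y=3)
  Distance 3: (x=2, y=0), (x=2, y=2), (x=1, y=3), (x=0, y=4)
  Distance 4: (x=3, y=0), (x=3, y=2), (x=2, y=3), (x=1, y=4), (x=0, y=5)
  Distance 5: (x=4, y=0), (x=3, y=1), (x=4, y=2), (x=3, y=3), (x=2, y=4), (x=1, y=5)
  Distance 6: (x=4, y=1), (x=3, y=4), (x=2, y=5), (x=1, y=6)
  Distance 7: (x=4, y=4), (x=1, y=7)
  Distance 8: (x=4, y=5), (x=0, y=7)
  Distance 9: (x=4, y=6)
  Distance 10: (x=3, y=6), (x=4, y=7)
Total reachable: 33 (grid has 33 open cells total)

Answer: Reachable cells: 33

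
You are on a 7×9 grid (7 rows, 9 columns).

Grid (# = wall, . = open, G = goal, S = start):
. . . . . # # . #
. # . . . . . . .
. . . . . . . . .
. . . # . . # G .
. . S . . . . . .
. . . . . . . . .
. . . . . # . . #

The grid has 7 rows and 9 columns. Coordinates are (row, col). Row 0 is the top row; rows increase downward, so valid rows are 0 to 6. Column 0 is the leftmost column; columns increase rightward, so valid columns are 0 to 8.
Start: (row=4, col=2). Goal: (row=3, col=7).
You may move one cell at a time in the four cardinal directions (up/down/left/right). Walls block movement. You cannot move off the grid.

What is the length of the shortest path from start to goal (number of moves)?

Answer: Shortest path length: 6

Derivation:
BFS from (row=4, col=2) until reaching (row=3, col=7):
  Distance 0: (row=4, col=2)
  Distance 1: (row=3, col=2), (row=4, col=1), (row=4, col=3), (row=5, col=2)
  Distance 2: (row=2, col=2), (row=3, col=1), (row=4, col=0), (row=4, col=4), (row=5, col=1), (row=5, col=3), (row=6, col=2)
  Distance 3: (row=1, col=2), (row=2, col=1), (row=2, col=3), (row=3, col=0), (row=3, col=4), (row=4, col=5), (row=5, col=0), (row=5, col=4), (row=6, col=1), (row=6, col=3)
  Distance 4: (row=0, col=2), (row=1, col=3), (row=2, col=0), (row=2, col=4), (row=3, col=5), (row=4, col=6), (row=5, col=5), (row=6, col=0), (row=6, col=4)
  Distance 5: (row=0, col=1), (row=0, col=3), (row=1, col=0), (row=1, col=4), (row=2, col=5), (row=4, col=7), (row=5, col=6)
  Distance 6: (row=0, col=0), (row=0, col=4), (row=1, col=5), (row=2, col=6), (row=3, col=7), (row=4, col=8), (row=5, col=7), (row=6, col=6)  <- goal reached here
One shortest path (6 moves): (row=4, col=2) -> (row=4, col=3) -> (row=4, col=4) -> (row=4, col=5) -> (row=4, col=6) -> (row=4, col=7) -> (row=3, col=7)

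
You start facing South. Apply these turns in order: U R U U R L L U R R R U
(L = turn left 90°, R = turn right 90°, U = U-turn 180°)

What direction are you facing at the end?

Answer: Final heading: West

Derivation:
Start: South
  U (U-turn (180°)) -> North
  R (right (90° clockwise)) -> East
  U (U-turn (180°)) -> West
  U (U-turn (180°)) -> East
  R (right (90° clockwise)) -> South
  L (left (90° counter-clockwise)) -> East
  L (left (90° counter-clockwise)) -> North
  U (U-turn (180°)) -> South
  R (right (90° clockwise)) -> West
  R (right (90° clockwise)) -> North
  R (right (90° clockwise)) -> East
  U (U-turn (180°)) -> West
Final: West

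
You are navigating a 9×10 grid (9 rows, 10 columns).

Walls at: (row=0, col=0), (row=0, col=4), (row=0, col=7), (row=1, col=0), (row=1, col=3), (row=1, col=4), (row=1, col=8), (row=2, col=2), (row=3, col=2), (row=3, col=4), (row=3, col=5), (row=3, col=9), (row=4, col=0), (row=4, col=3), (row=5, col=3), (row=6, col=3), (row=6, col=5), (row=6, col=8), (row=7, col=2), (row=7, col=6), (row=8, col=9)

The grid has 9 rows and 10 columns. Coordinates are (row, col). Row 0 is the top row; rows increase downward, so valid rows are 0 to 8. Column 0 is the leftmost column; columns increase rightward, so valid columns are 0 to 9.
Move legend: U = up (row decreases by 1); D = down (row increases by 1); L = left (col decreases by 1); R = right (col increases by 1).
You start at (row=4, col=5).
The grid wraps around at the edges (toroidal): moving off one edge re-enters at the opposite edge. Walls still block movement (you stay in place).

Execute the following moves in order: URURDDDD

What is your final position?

Start: (row=4, col=5)
  U (up): blocked, stay at (row=4, col=5)
  R (right): (row=4, col=5) -> (row=4, col=6)
  U (up): (row=4, col=6) -> (row=3, col=6)
  R (right): (row=3, col=6) -> (row=3, col=7)
  D (down): (row=3, col=7) -> (row=4, col=7)
  D (down): (row=4, col=7) -> (row=5, col=7)
  D (down): (row=5, col=7) -> (row=6, col=7)
  D (down): (row=6, col=7) -> (row=7, col=7)
Final: (row=7, col=7)

Answer: Final position: (row=7, col=7)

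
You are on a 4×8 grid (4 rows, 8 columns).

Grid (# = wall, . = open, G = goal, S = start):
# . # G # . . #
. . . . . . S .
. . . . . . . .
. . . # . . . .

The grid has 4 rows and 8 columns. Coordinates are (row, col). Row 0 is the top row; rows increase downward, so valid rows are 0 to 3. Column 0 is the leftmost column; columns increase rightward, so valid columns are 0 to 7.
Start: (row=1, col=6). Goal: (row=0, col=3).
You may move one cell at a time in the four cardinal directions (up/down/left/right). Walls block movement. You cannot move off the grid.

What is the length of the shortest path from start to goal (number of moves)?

BFS from (row=1, col=6) until reaching (row=0, col=3):
  Distance 0: (row=1, col=6)
  Distance 1: (row=0, col=6), (row=1, col=5), (row=1, col=7), (row=2, col=6)
  Distance 2: (row=0, col=5), (row=1, col=4), (row=2, col=5), (row=2, col=7), (row=3, col=6)
  Distance 3: (row=1, col=3), (row=2, col=4), (row=3, col=5), (row=3, col=7)
  Distance 4: (row=0, col=3), (row=1, col=2), (row=2, col=3), (row=3, col=4)  <- goal reached here
One shortest path (4 moves): (row=1, col=6) -> (row=1, col=5) -> (row=1, col=4) -> (row=1, col=3) -> (row=0, col=3)

Answer: Shortest path length: 4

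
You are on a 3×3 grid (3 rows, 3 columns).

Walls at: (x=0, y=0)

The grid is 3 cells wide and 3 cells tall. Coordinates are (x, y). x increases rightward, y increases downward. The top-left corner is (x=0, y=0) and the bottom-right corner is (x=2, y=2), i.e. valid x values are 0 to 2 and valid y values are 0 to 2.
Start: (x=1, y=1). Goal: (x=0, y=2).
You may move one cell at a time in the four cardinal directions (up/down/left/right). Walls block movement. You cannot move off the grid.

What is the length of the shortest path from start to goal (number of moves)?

BFS from (x=1, y=1) until reaching (x=0, y=2):
  Distance 0: (x=1, y=1)
  Distance 1: (x=1, y=0), (x=0, y=1), (x=2, y=1), (x=1, y=2)
  Distance 2: (x=2, y=0), (x=0, y=2), (x=2, y=2)  <- goal reached here
One shortest path (2 moves): (x=1, y=1) -> (x=0, y=1) -> (x=0, y=2)

Answer: Shortest path length: 2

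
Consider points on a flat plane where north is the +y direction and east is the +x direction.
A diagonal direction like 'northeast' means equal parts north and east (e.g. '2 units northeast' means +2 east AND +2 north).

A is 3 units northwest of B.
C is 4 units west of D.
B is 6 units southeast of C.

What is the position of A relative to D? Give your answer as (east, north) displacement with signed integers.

Place D at the origin (east=0, north=0).
  C is 4 units west of D: delta (east=-4, north=+0); C at (east=-4, north=0).
  B is 6 units southeast of C: delta (east=+6, north=-6); B at (east=2, north=-6).
  A is 3 units northwest of B: delta (east=-3, north=+3); A at (east=-1, north=-3).
Therefore A relative to D: (east=-1, north=-3).

Answer: A is at (east=-1, north=-3) relative to D.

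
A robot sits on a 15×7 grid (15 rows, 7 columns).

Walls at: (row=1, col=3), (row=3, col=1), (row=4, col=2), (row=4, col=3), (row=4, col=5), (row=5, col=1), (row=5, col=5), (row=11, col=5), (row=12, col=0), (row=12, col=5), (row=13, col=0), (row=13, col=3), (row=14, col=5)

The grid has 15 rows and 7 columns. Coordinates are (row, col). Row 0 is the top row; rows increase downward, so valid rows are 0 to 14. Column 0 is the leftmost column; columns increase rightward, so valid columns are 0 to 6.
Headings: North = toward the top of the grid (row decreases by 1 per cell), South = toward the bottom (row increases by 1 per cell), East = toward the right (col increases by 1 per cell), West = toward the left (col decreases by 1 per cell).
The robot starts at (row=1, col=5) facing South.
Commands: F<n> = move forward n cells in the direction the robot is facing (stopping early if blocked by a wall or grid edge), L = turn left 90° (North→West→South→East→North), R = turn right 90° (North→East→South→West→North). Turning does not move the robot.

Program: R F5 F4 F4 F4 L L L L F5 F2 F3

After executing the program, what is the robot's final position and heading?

Answer: Final position: (row=1, col=4), facing West

Derivation:
Start: (row=1, col=5), facing South
  R: turn right, now facing West
  F5: move forward 1/5 (blocked), now at (row=1, col=4)
  [×3]F4: move forward 0/4 (blocked), now at (row=1, col=4)
  L: turn left, now facing South
  L: turn left, now facing East
  L: turn left, now facing North
  L: turn left, now facing West
  F5: move forward 0/5 (blocked), now at (row=1, col=4)
  F2: move forward 0/2 (blocked), now at (row=1, col=4)
  F3: move forward 0/3 (blocked), now at (row=1, col=4)
Final: (row=1, col=4), facing West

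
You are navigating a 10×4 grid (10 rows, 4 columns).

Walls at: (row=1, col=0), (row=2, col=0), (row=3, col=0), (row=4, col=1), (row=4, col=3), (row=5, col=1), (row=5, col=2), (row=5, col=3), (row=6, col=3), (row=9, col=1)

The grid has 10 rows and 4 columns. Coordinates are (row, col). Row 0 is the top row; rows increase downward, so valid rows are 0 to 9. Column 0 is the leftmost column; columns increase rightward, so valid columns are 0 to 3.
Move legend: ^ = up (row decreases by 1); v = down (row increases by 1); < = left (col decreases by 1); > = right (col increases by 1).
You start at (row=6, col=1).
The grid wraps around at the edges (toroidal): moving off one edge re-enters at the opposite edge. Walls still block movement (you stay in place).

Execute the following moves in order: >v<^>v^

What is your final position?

Start: (row=6, col=1)
  > (right): (row=6, col=1) -> (row=6, col=2)
  v (down): (row=6, col=2) -> (row=7, col=2)
  < (left): (row=7, col=2) -> (row=7, col=1)
  ^ (up): (row=7, col=1) -> (row=6, col=1)
  > (right): (row=6, col=1) -> (row=6, col=2)
  v (down): (row=6, col=2) -> (row=7, col=2)
  ^ (up): (row=7, col=2) -> (row=6, col=2)
Final: (row=6, col=2)

Answer: Final position: (row=6, col=2)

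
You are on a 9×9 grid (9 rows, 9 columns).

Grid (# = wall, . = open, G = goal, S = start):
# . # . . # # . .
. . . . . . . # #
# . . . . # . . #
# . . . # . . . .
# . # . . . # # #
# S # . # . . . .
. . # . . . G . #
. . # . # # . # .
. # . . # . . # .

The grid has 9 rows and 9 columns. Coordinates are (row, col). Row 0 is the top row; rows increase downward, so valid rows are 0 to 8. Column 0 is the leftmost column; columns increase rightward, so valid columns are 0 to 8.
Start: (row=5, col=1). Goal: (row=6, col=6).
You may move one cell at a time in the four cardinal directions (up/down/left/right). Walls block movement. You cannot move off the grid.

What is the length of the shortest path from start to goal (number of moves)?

BFS from (row=5, col=1) until reaching (row=6, col=6):
  Distance 0: (row=5, col=1)
  Distance 1: (row=4, col=1), (row=6, col=1)
  Distance 2: (row=3, col=1), (row=6, col=0), (row=7, col=1)
  Distance 3: (row=2, col=1), (row=3, col=2), (row=7, col=0)
  Distance 4: (row=1, col=1), (row=2, col=2), (row=3, col=3), (row=8, col=0)
  Distance 5: (row=0, col=1), (row=1, col=0), (row=1, col=2), (row=2, col=3), (row=4, col=3)
  Distance 6: (row=1, col=3), (row=2, col=4), (row=4, col=4), (row=5, col=3)
  Distance 7: (row=0, col=3), (row=1, col=4), (row=4, col=5), (row=6, col=3)
  Distance 8: (row=0, col=4), (row=1, col=5), (row=3, col=5), (row=5, col=5), (row=6, col=4), (row=7, col=3)
  Distance 9: (row=1, col=6), (row=3, col=6), (row=5, col=6), (row=6, col=5), (row=8, col=3)
  Distance 10: (row=2, col=6), (row=3, col=7), (row=5, col=7), (row=6, col=6), (row=8, col=2)  <- goal reached here
One shortest path (10 moves): (row=5, col=1) -> (row=4, col=1) -> (row=3, col=1) -> (row=3, col=2) -> (row=3, col=3) -> (row=4, col=3) -> (row=4, col=4) -> (row=4, col=5) -> (row=5, col=5) -> (row=5, col=6) -> (row=6, col=6)

Answer: Shortest path length: 10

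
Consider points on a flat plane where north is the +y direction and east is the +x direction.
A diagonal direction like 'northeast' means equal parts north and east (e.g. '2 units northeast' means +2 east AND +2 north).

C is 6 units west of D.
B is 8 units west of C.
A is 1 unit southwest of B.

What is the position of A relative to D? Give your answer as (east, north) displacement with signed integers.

Place D at the origin (east=0, north=0).
  C is 6 units west of D: delta (east=-6, north=+0); C at (east=-6, north=0).
  B is 8 units west of C: delta (east=-8, north=+0); B at (east=-14, north=0).
  A is 1 unit southwest of B: delta (east=-1, north=-1); A at (east=-15, north=-1).
Therefore A relative to D: (east=-15, north=-1).

Answer: A is at (east=-15, north=-1) relative to D.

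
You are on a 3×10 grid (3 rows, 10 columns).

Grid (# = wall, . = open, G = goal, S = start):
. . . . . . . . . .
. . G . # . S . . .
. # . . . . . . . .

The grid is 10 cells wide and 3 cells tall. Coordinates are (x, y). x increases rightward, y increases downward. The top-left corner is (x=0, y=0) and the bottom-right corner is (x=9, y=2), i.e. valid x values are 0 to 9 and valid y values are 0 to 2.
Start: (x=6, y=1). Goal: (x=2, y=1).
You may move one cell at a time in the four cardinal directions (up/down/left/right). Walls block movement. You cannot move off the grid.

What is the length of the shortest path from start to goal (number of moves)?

BFS from (x=6, y=1) until reaching (x=2, y=1):
  Distance 0: (x=6, y=1)
  Distance 1: (x=6, y=0), (x=5, y=1), (x=7, y=1), (x=6, y=2)
  Distance 2: (x=5, y=0), (x=7, y=0), (x=8, y=1), (x=5, y=2), (x=7, y=2)
  Distance 3: (x=4, y=0), (x=8, y=0), (x=9, y=1), (x=4, y=2), (x=8, y=2)
  Distance 4: (x=3, y=0), (x=9, y=0), (x=3, y=2), (x=9, y=2)
  Distance 5: (x=2, y=0), (x=3, y=1), (x=2, y=2)
  Distance 6: (x=1, y=0), (x=2, y=1)  <- goal reached here
One shortest path (6 moves): (x=6, y=1) -> (x=5, y=1) -> (x=5, y=0) -> (x=4, y=0) -> (x=3, y=0) -> (x=2, y=0) -> (x=2, y=1)

Answer: Shortest path length: 6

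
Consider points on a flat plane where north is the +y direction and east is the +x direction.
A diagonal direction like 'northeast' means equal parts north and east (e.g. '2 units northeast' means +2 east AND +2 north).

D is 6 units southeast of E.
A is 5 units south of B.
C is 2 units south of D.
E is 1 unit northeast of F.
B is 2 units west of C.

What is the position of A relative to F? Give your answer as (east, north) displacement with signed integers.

Answer: A is at (east=5, north=-12) relative to F.

Derivation:
Place F at the origin (east=0, north=0).
  E is 1 unit northeast of F: delta (east=+1, north=+1); E at (east=1, north=1).
  D is 6 units southeast of E: delta (east=+6, north=-6); D at (east=7, north=-5).
  C is 2 units south of D: delta (east=+0, north=-2); C at (east=7, north=-7).
  B is 2 units west of C: delta (east=-2, north=+0); B at (east=5, north=-7).
  A is 5 units south of B: delta (east=+0, north=-5); A at (east=5, north=-12).
Therefore A relative to F: (east=5, north=-12).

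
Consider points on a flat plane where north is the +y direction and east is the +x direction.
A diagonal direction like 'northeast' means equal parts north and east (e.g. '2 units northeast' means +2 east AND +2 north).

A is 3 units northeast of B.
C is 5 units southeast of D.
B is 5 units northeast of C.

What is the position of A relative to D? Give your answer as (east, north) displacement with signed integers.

Place D at the origin (east=0, north=0).
  C is 5 units southeast of D: delta (east=+5, north=-5); C at (east=5, north=-5).
  B is 5 units northeast of C: delta (east=+5, north=+5); B at (east=10, north=0).
  A is 3 units northeast of B: delta (east=+3, north=+3); A at (east=13, north=3).
Therefore A relative to D: (east=13, north=3).

Answer: A is at (east=13, north=3) relative to D.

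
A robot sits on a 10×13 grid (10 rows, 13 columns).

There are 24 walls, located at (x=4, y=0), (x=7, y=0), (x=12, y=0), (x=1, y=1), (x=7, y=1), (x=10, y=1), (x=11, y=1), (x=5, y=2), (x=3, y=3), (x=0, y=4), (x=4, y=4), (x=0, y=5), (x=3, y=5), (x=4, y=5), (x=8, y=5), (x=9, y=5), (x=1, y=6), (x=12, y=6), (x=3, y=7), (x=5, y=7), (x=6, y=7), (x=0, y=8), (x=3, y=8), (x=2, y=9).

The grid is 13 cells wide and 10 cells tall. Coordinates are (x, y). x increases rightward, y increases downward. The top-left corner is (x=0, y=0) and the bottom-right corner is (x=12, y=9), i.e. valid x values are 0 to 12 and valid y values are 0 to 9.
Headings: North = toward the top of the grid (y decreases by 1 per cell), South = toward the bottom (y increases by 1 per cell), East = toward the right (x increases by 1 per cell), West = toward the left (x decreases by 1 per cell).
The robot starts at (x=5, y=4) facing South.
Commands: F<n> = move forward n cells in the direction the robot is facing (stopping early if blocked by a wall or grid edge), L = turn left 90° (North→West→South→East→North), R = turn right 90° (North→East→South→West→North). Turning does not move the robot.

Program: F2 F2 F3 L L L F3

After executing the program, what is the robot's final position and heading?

Start: (x=5, y=4), facing South
  F2: move forward 2, now at (x=5, y=6)
  F2: move forward 0/2 (blocked), now at (x=5, y=6)
  F3: move forward 0/3 (blocked), now at (x=5, y=6)
  L: turn left, now facing East
  L: turn left, now facing North
  L: turn left, now facing West
  F3: move forward 3, now at (x=2, y=6)
Final: (x=2, y=6), facing West

Answer: Final position: (x=2, y=6), facing West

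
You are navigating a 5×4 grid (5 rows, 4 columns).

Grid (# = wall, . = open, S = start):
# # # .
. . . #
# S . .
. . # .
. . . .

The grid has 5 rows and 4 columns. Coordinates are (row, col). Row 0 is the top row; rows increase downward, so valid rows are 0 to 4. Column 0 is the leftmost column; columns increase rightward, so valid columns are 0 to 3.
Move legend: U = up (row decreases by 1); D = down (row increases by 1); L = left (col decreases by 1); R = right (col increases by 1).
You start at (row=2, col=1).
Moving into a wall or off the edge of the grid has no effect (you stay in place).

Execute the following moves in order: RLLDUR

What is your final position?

Answer: Final position: (row=2, col=2)

Derivation:
Start: (row=2, col=1)
  R (right): (row=2, col=1) -> (row=2, col=2)
  L (left): (row=2, col=2) -> (row=2, col=1)
  L (left): blocked, stay at (row=2, col=1)
  D (down): (row=2, col=1) -> (row=3, col=1)
  U (up): (row=3, col=1) -> (row=2, col=1)
  R (right): (row=2, col=1) -> (row=2, col=2)
Final: (row=2, col=2)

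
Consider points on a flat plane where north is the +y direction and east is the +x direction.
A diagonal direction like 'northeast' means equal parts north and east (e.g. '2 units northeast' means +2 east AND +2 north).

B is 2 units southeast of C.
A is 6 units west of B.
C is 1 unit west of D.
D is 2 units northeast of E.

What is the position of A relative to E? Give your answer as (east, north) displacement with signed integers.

Answer: A is at (east=-3, north=0) relative to E.

Derivation:
Place E at the origin (east=0, north=0).
  D is 2 units northeast of E: delta (east=+2, north=+2); D at (east=2, north=2).
  C is 1 unit west of D: delta (east=-1, north=+0); C at (east=1, north=2).
  B is 2 units southeast of C: delta (east=+2, north=-2); B at (east=3, north=0).
  A is 6 units west of B: delta (east=-6, north=+0); A at (east=-3, north=0).
Therefore A relative to E: (east=-3, north=0).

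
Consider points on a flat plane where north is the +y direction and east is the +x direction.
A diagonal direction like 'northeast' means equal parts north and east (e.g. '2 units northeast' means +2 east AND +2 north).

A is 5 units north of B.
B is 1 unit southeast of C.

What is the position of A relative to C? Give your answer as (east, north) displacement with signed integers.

Place C at the origin (east=0, north=0).
  B is 1 unit southeast of C: delta (east=+1, north=-1); B at (east=1, north=-1).
  A is 5 units north of B: delta (east=+0, north=+5); A at (east=1, north=4).
Therefore A relative to C: (east=1, north=4).

Answer: A is at (east=1, north=4) relative to C.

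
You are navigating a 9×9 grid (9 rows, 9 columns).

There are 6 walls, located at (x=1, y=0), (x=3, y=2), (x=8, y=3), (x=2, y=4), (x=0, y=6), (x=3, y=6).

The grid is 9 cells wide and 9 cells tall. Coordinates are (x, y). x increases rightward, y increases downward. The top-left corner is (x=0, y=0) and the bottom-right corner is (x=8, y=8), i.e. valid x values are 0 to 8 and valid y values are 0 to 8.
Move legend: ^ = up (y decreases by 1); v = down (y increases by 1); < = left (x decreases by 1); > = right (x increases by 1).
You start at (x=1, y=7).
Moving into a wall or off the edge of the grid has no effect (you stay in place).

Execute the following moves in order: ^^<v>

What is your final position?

Answer: Final position: (x=1, y=5)

Derivation:
Start: (x=1, y=7)
  ^ (up): (x=1, y=7) -> (x=1, y=6)
  ^ (up): (x=1, y=6) -> (x=1, y=5)
  < (left): (x=1, y=5) -> (x=0, y=5)
  v (down): blocked, stay at (x=0, y=5)
  > (right): (x=0, y=5) -> (x=1, y=5)
Final: (x=1, y=5)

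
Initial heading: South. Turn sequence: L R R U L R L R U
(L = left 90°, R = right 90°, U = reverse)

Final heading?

Answer: Final heading: West

Derivation:
Start: South
  L (left (90° counter-clockwise)) -> East
  R (right (90° clockwise)) -> South
  R (right (90° clockwise)) -> West
  U (U-turn (180°)) -> East
  L (left (90° counter-clockwise)) -> North
  R (right (90° clockwise)) -> East
  L (left (90° counter-clockwise)) -> North
  R (right (90° clockwise)) -> East
  U (U-turn (180°)) -> West
Final: West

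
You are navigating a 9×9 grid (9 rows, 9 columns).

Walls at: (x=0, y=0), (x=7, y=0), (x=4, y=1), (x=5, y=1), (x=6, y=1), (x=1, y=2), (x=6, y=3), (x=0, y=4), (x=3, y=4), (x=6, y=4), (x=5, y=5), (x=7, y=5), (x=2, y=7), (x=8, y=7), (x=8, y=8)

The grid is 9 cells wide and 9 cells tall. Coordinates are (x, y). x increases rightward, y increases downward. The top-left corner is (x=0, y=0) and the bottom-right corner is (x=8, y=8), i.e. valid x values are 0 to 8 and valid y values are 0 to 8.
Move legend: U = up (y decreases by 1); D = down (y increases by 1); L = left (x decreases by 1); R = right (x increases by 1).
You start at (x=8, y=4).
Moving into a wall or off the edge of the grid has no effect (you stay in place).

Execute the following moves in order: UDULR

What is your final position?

Answer: Final position: (x=8, y=3)

Derivation:
Start: (x=8, y=4)
  U (up): (x=8, y=4) -> (x=8, y=3)
  D (down): (x=8, y=3) -> (x=8, y=4)
  U (up): (x=8, y=4) -> (x=8, y=3)
  L (left): (x=8, y=3) -> (x=7, y=3)
  R (right): (x=7, y=3) -> (x=8, y=3)
Final: (x=8, y=3)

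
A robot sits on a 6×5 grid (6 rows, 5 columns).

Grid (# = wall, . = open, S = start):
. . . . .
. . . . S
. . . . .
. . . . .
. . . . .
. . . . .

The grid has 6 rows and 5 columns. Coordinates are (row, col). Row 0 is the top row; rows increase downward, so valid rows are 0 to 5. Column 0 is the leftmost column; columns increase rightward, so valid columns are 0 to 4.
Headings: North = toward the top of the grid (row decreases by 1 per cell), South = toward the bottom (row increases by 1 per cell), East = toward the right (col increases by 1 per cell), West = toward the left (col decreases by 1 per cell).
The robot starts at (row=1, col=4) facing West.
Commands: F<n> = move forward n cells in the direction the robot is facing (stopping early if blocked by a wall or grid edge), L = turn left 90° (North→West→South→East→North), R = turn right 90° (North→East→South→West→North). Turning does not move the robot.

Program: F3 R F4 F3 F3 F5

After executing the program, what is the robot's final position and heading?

Answer: Final position: (row=0, col=1), facing North

Derivation:
Start: (row=1, col=4), facing West
  F3: move forward 3, now at (row=1, col=1)
  R: turn right, now facing North
  F4: move forward 1/4 (blocked), now at (row=0, col=1)
  F3: move forward 0/3 (blocked), now at (row=0, col=1)
  F3: move forward 0/3 (blocked), now at (row=0, col=1)
  F5: move forward 0/5 (blocked), now at (row=0, col=1)
Final: (row=0, col=1), facing North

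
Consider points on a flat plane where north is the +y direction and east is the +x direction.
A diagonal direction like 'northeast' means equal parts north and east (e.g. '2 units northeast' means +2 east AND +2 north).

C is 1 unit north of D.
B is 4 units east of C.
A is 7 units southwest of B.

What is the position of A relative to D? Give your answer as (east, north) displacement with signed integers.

Answer: A is at (east=-3, north=-6) relative to D.

Derivation:
Place D at the origin (east=0, north=0).
  C is 1 unit north of D: delta (east=+0, north=+1); C at (east=0, north=1).
  B is 4 units east of C: delta (east=+4, north=+0); B at (east=4, north=1).
  A is 7 units southwest of B: delta (east=-7, north=-7); A at (east=-3, north=-6).
Therefore A relative to D: (east=-3, north=-6).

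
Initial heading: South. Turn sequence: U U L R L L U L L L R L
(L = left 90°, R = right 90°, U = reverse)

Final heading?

Start: South
  U (U-turn (180°)) -> North
  U (U-turn (180°)) -> South
  L (left (90° counter-clockwise)) -> East
  R (right (90° clockwise)) -> South
  L (left (90° counter-clockwise)) -> East
  L (left (90° counter-clockwise)) -> North
  U (U-turn (180°)) -> South
  L (left (90° counter-clockwise)) -> East
  L (left (90° counter-clockwise)) -> North
  L (left (90° counter-clockwise)) -> West
  R (right (90° clockwise)) -> North
  L (left (90° counter-clockwise)) -> West
Final: West

Answer: Final heading: West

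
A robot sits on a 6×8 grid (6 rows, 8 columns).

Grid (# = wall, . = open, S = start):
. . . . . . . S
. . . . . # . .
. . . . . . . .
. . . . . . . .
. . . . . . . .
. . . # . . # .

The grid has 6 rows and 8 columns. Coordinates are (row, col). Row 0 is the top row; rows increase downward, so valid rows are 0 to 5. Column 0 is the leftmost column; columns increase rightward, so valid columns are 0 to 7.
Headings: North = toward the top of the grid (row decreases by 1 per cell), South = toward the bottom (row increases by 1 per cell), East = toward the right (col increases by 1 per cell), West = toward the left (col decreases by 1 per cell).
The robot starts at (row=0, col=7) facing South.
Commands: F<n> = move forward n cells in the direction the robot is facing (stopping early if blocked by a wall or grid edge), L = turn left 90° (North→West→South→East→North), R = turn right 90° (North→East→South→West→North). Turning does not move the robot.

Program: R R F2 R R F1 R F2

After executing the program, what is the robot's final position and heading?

Start: (row=0, col=7), facing South
  R: turn right, now facing West
  R: turn right, now facing North
  F2: move forward 0/2 (blocked), now at (row=0, col=7)
  R: turn right, now facing East
  R: turn right, now facing South
  F1: move forward 1, now at (row=1, col=7)
  R: turn right, now facing West
  F2: move forward 1/2 (blocked), now at (row=1, col=6)
Final: (row=1, col=6), facing West

Answer: Final position: (row=1, col=6), facing West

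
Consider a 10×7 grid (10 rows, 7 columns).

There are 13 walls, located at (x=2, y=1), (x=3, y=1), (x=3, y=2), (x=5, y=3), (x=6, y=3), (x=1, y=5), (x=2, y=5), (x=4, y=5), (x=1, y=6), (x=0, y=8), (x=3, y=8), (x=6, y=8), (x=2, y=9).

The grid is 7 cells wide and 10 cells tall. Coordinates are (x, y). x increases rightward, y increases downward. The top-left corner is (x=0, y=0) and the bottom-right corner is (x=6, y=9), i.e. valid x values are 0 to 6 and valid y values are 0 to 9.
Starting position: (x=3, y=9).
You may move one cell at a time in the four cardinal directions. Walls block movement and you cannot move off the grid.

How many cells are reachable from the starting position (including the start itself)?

Answer: Reachable cells: 57

Derivation:
BFS flood-fill from (x=3, y=9):
  Distance 0: (x=3, y=9)
  Distance 1: (x=4, y=9)
  Distance 2: (x=4, y=8), (x=5, y=9)
  Distance 3: (x=4, y=7), (x=5, y=8), (x=6, y=9)
  Distance 4: (x=4, y=6), (x=3, y=7), (x=5, y=7)
  Distance 5: (x=3, y=6), (x=5, y=6), (x=2, y=7), (x=6, y=7)
  Distance 6: (x=3, y=5), (x=5, y=5), (x=2, y=6), (x=6, y=6), (x=1, y=7), (x=2, y=8)
  Distance 7: (x=3, y=4), (x=5, y=4), (x=6, y=5), (x=0, y=7), (x=1, y=8)
  Distance 8: (x=3, y=3), (x=2, y=4), (x=4, y=4), (x=6, y=4), (x=0, y=6), (x=1, y=9)
  Distance 9: (x=2, y=3), (x=4, y=3), (x=1, y=4), (x=0, y=5), (x=0, y=9)
  Distance 10: (x=2, y=2), (x=4, y=2), (x=1, y=3), (x=0, y=4)
  Distance 11: (x=4, y=1), (x=1, y=2), (x=5, y=2), (x=0, y=3)
  Distance 12: (x=4, y=0), (x=1, y=1), (x=5, y=1), (x=0, y=2), (x=6, y=2)
  Distance 13: (x=1, y=0), (x=3, y=0), (x=5, y=0), (x=0, y=1), (x=6, y=1)
  Distance 14: (x=0, y=0), (x=2, y=0), (x=6, y=0)
Total reachable: 57 (grid has 57 open cells total)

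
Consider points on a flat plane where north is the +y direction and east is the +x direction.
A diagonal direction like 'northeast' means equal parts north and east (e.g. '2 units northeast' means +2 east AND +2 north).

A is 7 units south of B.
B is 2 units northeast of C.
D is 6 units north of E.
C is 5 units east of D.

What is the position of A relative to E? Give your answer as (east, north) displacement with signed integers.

Answer: A is at (east=7, north=1) relative to E.

Derivation:
Place E at the origin (east=0, north=0).
  D is 6 units north of E: delta (east=+0, north=+6); D at (east=0, north=6).
  C is 5 units east of D: delta (east=+5, north=+0); C at (east=5, north=6).
  B is 2 units northeast of C: delta (east=+2, north=+2); B at (east=7, north=8).
  A is 7 units south of B: delta (east=+0, north=-7); A at (east=7, north=1).
Therefore A relative to E: (east=7, north=1).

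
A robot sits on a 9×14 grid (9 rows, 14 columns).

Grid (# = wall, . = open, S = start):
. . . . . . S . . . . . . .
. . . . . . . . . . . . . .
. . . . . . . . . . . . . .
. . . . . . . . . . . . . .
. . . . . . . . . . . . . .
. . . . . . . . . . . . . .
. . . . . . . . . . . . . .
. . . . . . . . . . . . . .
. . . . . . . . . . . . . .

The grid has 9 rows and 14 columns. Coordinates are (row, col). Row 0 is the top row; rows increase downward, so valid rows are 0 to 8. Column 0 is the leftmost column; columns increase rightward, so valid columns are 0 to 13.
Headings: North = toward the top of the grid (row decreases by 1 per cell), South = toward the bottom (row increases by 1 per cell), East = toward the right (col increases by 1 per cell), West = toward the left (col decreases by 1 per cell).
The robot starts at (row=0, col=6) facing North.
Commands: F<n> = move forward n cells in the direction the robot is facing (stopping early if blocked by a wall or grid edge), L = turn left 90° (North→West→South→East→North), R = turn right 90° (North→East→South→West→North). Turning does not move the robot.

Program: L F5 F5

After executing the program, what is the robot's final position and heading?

Start: (row=0, col=6), facing North
  L: turn left, now facing West
  F5: move forward 5, now at (row=0, col=1)
  F5: move forward 1/5 (blocked), now at (row=0, col=0)
Final: (row=0, col=0), facing West

Answer: Final position: (row=0, col=0), facing West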